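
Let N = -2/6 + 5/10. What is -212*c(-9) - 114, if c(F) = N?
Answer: -448/3 ≈ -149.33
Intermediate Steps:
N = ⅙ (N = -2*⅙ + 5*(⅒) = -⅓ + ½ = ⅙ ≈ 0.16667)
c(F) = ⅙
-212*c(-9) - 114 = -212*⅙ - 114 = -106/3 - 114 = -448/3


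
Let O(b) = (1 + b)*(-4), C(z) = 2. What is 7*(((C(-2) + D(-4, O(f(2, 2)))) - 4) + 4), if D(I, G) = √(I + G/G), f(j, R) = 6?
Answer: 14 + 7*I*√3 ≈ 14.0 + 12.124*I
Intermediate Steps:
O(b) = -4 - 4*b
D(I, G) = √(1 + I) (D(I, G) = √(I + 1) = √(1 + I))
7*(((C(-2) + D(-4, O(f(2, 2)))) - 4) + 4) = 7*(((2 + √(1 - 4)) - 4) + 4) = 7*(((2 + √(-3)) - 4) + 4) = 7*(((2 + I*√3) - 4) + 4) = 7*((-2 + I*√3) + 4) = 7*(2 + I*√3) = 14 + 7*I*√3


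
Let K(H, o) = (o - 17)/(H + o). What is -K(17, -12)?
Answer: 29/5 ≈ 5.8000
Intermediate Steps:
K(H, o) = (-17 + o)/(H + o)
-K(17, -12) = -(-17 - 12)/(17 - 12) = -(-29)/5 = -1*(-29/5) = 29/5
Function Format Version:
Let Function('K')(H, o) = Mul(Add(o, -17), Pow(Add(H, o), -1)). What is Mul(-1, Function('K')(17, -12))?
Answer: Rational(29, 5) ≈ 5.8000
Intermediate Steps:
Function('K')(H, o) = Mul(Pow(Add(H, o), -1), Add(-17, o)) (Function('K')(H, o) = Mul(Add(-17, o), Pow(Add(H, o), -1)) = Mul(Pow(Add(H, o), -1), Add(-17, o)))
Mul(-1, Function('K')(17, -12)) = Mul(-1, Mul(Pow(Add(17, -12), -1), Add(-17, -12))) = Mul(-1, Mul(Pow(5, -1), -29)) = Mul(-1, Mul(Rational(1, 5), -29)) = Mul(-1, Rational(-29, 5)) = Rational(29, 5)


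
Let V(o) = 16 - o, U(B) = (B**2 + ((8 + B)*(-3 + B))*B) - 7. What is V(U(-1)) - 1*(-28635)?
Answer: 28629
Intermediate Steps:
U(B) = -7 + B**2 + B*(-3 + B)*(8 + B) (U(B) = (B**2 + ((-3 + B)*(8 + B))*B) - 7 = (B**2 + B*(-3 + B)*(8 + B)) - 7 = -7 + B**2 + B*(-3 + B)*(8 + B))
V(U(-1)) - 1*(-28635) = (16 - (-7 + (-1)**3 - 24*(-1) + 6*(-1)**2)) - 1*(-28635) = (16 - (-7 - 1 + 24 + 6*1)) + 28635 = (16 - (-7 - 1 + 24 + 6)) + 28635 = (16 - 1*22) + 28635 = (16 - 22) + 28635 = -6 + 28635 = 28629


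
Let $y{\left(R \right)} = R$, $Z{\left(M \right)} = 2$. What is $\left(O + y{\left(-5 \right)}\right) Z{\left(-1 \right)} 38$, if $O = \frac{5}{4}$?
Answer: $-285$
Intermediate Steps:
$O = \frac{5}{4}$ ($O = 5 \cdot \frac{1}{4} = \frac{5}{4} \approx 1.25$)
$\left(O + y{\left(-5 \right)}\right) Z{\left(-1 \right)} 38 = \left(\frac{5}{4} - 5\right) 2 \cdot 38 = \left(- \frac{15}{4}\right) 2 \cdot 38 = \left(- \frac{15}{2}\right) 38 = -285$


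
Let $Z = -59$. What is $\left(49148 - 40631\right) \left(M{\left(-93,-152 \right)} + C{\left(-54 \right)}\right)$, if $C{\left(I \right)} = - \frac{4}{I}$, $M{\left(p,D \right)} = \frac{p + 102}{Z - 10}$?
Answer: $- \frac{99365}{207} \approx -480.02$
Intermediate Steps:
$M{\left(p,D \right)} = - \frac{34}{23} - \frac{p}{69}$ ($M{\left(p,D \right)} = \frac{p + 102}{-59 - 10} = \frac{102 + p}{-69} = \left(102 + p\right) \left(- \frac{1}{69}\right) = - \frac{34}{23} - \frac{p}{69}$)
$\left(49148 - 40631\right) \left(M{\left(-93,-152 \right)} + C{\left(-54 \right)}\right) = \left(49148 - 40631\right) \left(\left(- \frac{34}{23} - - \frac{31}{23}\right) - \frac{4}{-54}\right) = 8517 \left(\left(- \frac{34}{23} + \frac{31}{23}\right) - - \frac{2}{27}\right) = 8517 \left(- \frac{3}{23} + \frac{2}{27}\right) = 8517 \left(- \frac{35}{621}\right) = - \frac{99365}{207}$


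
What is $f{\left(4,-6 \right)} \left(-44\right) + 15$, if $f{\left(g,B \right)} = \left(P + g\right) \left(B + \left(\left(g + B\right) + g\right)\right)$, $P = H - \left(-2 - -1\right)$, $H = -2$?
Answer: $543$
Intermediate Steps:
$P = -1$ ($P = -2 - \left(-2 - -1\right) = -2 - \left(-2 + 1\right) = -2 - -1 = -2 + 1 = -1$)
$f{\left(g,B \right)} = \left(-1 + g\right) \left(2 B + 2 g\right)$ ($f{\left(g,B \right)} = \left(-1 + g\right) \left(B + \left(\left(g + B\right) + g\right)\right) = \left(-1 + g\right) \left(B + \left(\left(B + g\right) + g\right)\right) = \left(-1 + g\right) \left(B + \left(B + 2 g\right)\right) = \left(-1 + g\right) \left(2 B + 2 g\right)$)
$f{\left(4,-6 \right)} \left(-44\right) + 15 = \left(\left(-2\right) \left(-6\right) - 8 + 2 \cdot 4^{2} + 2 \left(-6\right) 4\right) \left(-44\right) + 15 = \left(12 - 8 + 2 \cdot 16 - 48\right) \left(-44\right) + 15 = \left(12 - 8 + 32 - 48\right) \left(-44\right) + 15 = \left(-12\right) \left(-44\right) + 15 = 528 + 15 = 543$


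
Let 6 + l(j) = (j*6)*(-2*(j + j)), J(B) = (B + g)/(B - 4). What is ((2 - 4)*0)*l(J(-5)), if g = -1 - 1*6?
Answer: 0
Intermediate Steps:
g = -7 (g = -1 - 6 = -7)
J(B) = (-7 + B)/(-4 + B) (J(B) = (B - 7)/(B - 4) = (-7 + B)/(-4 + B))
l(j) = -6 - 24*j**2 (l(j) = -6 + (j*6)*(-2*(j + j)) = -6 + (6*j)*(-4*j) = -6 - 24*j**2)
((2 - 4)*0)*l(J(-5)) = ((2 - 4)*0)*(-6 - 24*(-7 - 5)**2/(-4 - 5)**2) = (-2*0)*(-6 - 24*(-12/(-9))**2) = 0*(-6 - 24*(-1/9*(-12))**2) = 0*(-6 - 24*(4/3)**2) = 0*(-6 - 24*16/9) = 0*(-6 - 128/3) = 0*(-146/3) = 0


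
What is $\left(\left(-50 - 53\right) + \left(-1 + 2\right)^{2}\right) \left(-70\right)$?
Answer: $7140$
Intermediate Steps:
$\left(\left(-50 - 53\right) + \left(-1 + 2\right)^{2}\right) \left(-70\right) = \left(-103 + 1^{2}\right) \left(-70\right) = \left(-103 + 1\right) \left(-70\right) = \left(-102\right) \left(-70\right) = 7140$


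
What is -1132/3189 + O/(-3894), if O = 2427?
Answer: -4049237/4139322 ≈ -0.97824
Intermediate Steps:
-1132/3189 + O/(-3894) = -1132/3189 + 2427/(-3894) = -1132*1/3189 + 2427*(-1/3894) = -1132/3189 - 809/1298 = -4049237/4139322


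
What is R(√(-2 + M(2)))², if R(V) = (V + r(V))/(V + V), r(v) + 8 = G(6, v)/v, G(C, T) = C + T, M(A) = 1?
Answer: -6 - 35*I/2 ≈ -6.0 - 17.5*I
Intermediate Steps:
r(v) = -8 + (6 + v)/v
R(V) = (-7 + V + 6/V)/(2*V) (R(V) = (V + (-7 + 6/V))/(V + V) = (-7 + V + 6/V)/((2*V)) = (-7 + V + 6/V)*(1/(2*V)) = (-7 + V + 6/V)/(2*V))
R(√(-2 + M(2)))² = ((6 + √(-2 + 1) + √(-2 + 1)*(-8 + √(-2 + 1)))/(2*(√(-2 + 1))²))² = ((6 + √(-1) + √(-1)*(-8 + √(-1)))/(2*(√(-1))²))² = ((6 + I + I*(-8 + I))/(2*I²))² = ((½)*(-1)*(6 + I + I*(-8 + I)))² = (-3 - I/2 - I*(-8 + I)/2)²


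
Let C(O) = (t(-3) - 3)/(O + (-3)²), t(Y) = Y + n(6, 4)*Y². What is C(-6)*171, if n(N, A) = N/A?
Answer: 855/2 ≈ 427.50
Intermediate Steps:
t(Y) = Y + 3*Y²/2 (t(Y) = Y + (6/4)*Y² = Y + (6*(¼))*Y² = Y + 3*Y²/2)
C(O) = 15/(2*(9 + O)) (C(O) = ((½)*(-3)*(2 + 3*(-3)) - 3)/(O + (-3)²) = ((½)*(-3)*(2 - 9) - 3)/(O + 9) = ((½)*(-3)*(-7) - 3)/(9 + O) = (21/2 - 3)/(9 + O) = 15/(2*(9 + O)))
C(-6)*171 = (15/(2*(9 - 6)))*171 = ((15/2)/3)*171 = ((15/2)*(⅓))*171 = (5/2)*171 = 855/2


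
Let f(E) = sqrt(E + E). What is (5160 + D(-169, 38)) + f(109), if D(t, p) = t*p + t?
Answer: -1431 + sqrt(218) ≈ -1416.2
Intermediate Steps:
f(E) = sqrt(2)*sqrt(E) (f(E) = sqrt(2*E) = sqrt(2)*sqrt(E))
D(t, p) = t + p*t (D(t, p) = p*t + t = t + p*t)
(5160 + D(-169, 38)) + f(109) = (5160 - 169*(1 + 38)) + sqrt(2)*sqrt(109) = (5160 - 169*39) + sqrt(218) = (5160 - 6591) + sqrt(218) = -1431 + sqrt(218)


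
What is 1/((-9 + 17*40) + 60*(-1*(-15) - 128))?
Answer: -1/6109 ≈ -0.00016369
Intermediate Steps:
1/((-9 + 17*40) + 60*(-1*(-15) - 128)) = 1/((-9 + 680) + 60*(15 - 128)) = 1/(671 + 60*(-113)) = 1/(671 - 6780) = 1/(-6109) = -1/6109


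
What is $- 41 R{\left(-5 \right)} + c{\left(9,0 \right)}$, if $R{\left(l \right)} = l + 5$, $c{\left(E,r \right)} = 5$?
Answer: $5$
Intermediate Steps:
$R{\left(l \right)} = 5 + l$
$- 41 R{\left(-5 \right)} + c{\left(9,0 \right)} = - 41 \left(5 - 5\right) + 5 = \left(-41\right) 0 + 5 = 0 + 5 = 5$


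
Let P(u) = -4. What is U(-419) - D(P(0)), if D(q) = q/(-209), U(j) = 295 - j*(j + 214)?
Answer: -17890404/209 ≈ -85600.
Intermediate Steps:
U(j) = 295 - j*(214 + j)
D(q) = -q/209 (D(q) = q*(-1/209) = -q/209)
U(-419) - D(P(0)) = (295 - 1*(-419)² - 214*(-419)) - (-1)*(-4)/209 = (295 - 1*175561 + 89666) - 1*4/209 = (295 - 175561 + 89666) - 4/209 = -85600 - 4/209 = -17890404/209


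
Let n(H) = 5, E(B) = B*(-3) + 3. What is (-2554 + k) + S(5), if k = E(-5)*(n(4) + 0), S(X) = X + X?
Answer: -2454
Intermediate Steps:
E(B) = 3 - 3*B (E(B) = -3*B + 3 = 3 - 3*B)
S(X) = 2*X
k = 90 (k = (3 - 3*(-5))*(5 + 0) = (3 + 15)*5 = 18*5 = 90)
(-2554 + k) + S(5) = (-2554 + 90) + 2*5 = -2464 + 10 = -2454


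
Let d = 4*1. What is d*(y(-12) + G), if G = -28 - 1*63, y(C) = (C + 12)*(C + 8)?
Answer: -364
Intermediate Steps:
y(C) = (8 + C)*(12 + C) (y(C) = (12 + C)*(8 + C) = (8 + C)*(12 + C))
d = 4
G = -91 (G = -28 - 63 = -91)
d*(y(-12) + G) = 4*((96 + (-12)² + 20*(-12)) - 91) = 4*((96 + 144 - 240) - 91) = 4*(0 - 91) = 4*(-91) = -364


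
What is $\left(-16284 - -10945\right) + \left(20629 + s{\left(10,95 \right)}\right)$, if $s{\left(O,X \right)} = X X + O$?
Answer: $24325$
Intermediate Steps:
$s{\left(O,X \right)} = O + X^{2}$ ($s{\left(O,X \right)} = X^{2} + O = O + X^{2}$)
$\left(-16284 - -10945\right) + \left(20629 + s{\left(10,95 \right)}\right) = \left(-16284 - -10945\right) + \left(20629 + \left(10 + 95^{2}\right)\right) = \left(-16284 + 10945\right) + \left(20629 + \left(10 + 9025\right)\right) = -5339 + \left(20629 + 9035\right) = -5339 + 29664 = 24325$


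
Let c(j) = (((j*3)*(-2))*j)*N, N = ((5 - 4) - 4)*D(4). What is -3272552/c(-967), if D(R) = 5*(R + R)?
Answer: -409069/84158010 ≈ -0.0048607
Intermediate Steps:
D(R) = 10*R (D(R) = 5*(2*R) = 10*R)
N = -120 (N = ((5 - 4) - 4)*(10*4) = (1 - 4)*40 = -3*40 = -120)
c(j) = 720*j**2 (c(j) = (((j*3)*(-2))*j)*(-120) = (((3*j)*(-2))*j)*(-120) = ((-6*j)*j)*(-120) = -6*j**2*(-120) = 720*j**2)
-3272552/c(-967) = -3272552/(720*(-967)**2) = -3272552/(720*935089) = -3272552/673264080 = -3272552*1/673264080 = -409069/84158010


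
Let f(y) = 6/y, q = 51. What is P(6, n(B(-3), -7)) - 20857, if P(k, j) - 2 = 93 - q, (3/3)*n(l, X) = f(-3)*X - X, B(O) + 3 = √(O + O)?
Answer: -20813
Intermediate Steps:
B(O) = -3 + √2*√O (B(O) = -3 + √(O + O) = -3 + √(2*O) = -3 + √2*√O)
n(l, X) = -3*X (n(l, X) = (6/(-3))*X - X = (6*(-⅓))*X - X = -2*X - X = -3*X)
P(k, j) = 44 (P(k, j) = 2 + (93 - 1*51) = 2 + (93 - 51) = 2 + 42 = 44)
P(6, n(B(-3), -7)) - 20857 = 44 - 20857 = -20813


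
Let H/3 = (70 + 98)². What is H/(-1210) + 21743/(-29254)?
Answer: -1251651859/17698670 ≈ -70.720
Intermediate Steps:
H = 84672 (H = 3*(70 + 98)² = 3*168² = 3*28224 = 84672)
H/(-1210) + 21743/(-29254) = 84672/(-1210) + 21743/(-29254) = 84672*(-1/1210) + 21743*(-1/29254) = -42336/605 - 21743/29254 = -1251651859/17698670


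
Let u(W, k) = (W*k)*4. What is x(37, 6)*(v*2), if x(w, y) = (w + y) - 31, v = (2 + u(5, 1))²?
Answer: 11616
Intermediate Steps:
u(W, k) = 4*W*k
v = 484 (v = (2 + 4*5*1)² = (2 + 20)² = 22² = 484)
x(w, y) = -31 + w + y
x(37, 6)*(v*2) = (-31 + 37 + 6)*(484*2) = 12*968 = 11616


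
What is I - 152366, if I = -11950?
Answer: -164316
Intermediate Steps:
I - 152366 = -11950 - 152366 = -164316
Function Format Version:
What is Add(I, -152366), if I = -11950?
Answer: -164316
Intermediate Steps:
Add(I, -152366) = Add(-11950, -152366) = -164316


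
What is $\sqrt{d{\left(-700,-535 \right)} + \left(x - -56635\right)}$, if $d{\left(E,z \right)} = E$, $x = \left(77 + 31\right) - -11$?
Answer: $\sqrt{56054} \approx 236.76$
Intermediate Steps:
$x = 119$ ($x = 108 + 11 = 119$)
$\sqrt{d{\left(-700,-535 \right)} + \left(x - -56635\right)} = \sqrt{-700 + \left(119 - -56635\right)} = \sqrt{-700 + \left(119 + 56635\right)} = \sqrt{-700 + 56754} = \sqrt{56054}$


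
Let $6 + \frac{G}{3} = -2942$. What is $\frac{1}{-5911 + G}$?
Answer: $- \frac{1}{14755} \approx -6.7774 \cdot 10^{-5}$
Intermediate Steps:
$G = -8844$ ($G = -18 + 3 \left(-2942\right) = -18 - 8826 = -8844$)
$\frac{1}{-5911 + G} = \frac{1}{-5911 - 8844} = \frac{1}{-14755} = - \frac{1}{14755}$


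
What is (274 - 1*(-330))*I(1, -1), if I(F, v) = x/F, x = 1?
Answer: 604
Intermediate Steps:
I(F, v) = 1/F
(274 - 1*(-330))*I(1, -1) = (274 - 1*(-330))/1 = (274 + 330)*1 = 604*1 = 604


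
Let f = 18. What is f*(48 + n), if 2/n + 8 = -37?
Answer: 4316/5 ≈ 863.20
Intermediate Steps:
n = -2/45 (n = 2/(-8 - 37) = 2/(-45) = 2*(-1/45) = -2/45 ≈ -0.044444)
f*(48 + n) = 18*(48 - 2/45) = 18*(2158/45) = 4316/5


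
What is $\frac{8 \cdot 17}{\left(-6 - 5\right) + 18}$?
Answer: $\frac{136}{7} \approx 19.429$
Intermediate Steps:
$\frac{8 \cdot 17}{\left(-6 - 5\right) + 18} = \frac{136}{\left(-6 - 5\right) + 18} = \frac{136}{-11 + 18} = \frac{136}{7}$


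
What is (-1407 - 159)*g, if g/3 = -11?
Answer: 51678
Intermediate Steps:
g = -33 (g = 3*(-11) = -33)
(-1407 - 159)*g = (-1407 - 159)*(-33) = -1566*(-33) = 51678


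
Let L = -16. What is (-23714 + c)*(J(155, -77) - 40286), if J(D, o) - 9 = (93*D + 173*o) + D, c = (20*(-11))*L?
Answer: 788131432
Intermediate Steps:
c = 3520 (c = (20*(-11))*(-16) = -220*(-16) = 3520)
J(D, o) = 9 + 94*D + 173*o (J(D, o) = 9 + ((93*D + 173*o) + D) = 9 + (94*D + 173*o) = 9 + 94*D + 173*o)
(-23714 + c)*(J(155, -77) - 40286) = (-23714 + 3520)*((9 + 94*155 + 173*(-77)) - 40286) = -20194*((9 + 14570 - 13321) - 40286) = -20194*(1258 - 40286) = -20194*(-39028) = 788131432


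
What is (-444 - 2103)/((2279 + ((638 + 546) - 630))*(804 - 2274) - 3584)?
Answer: 2547/4168094 ≈ 0.00061107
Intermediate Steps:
(-444 - 2103)/((2279 + ((638 + 546) - 630))*(804 - 2274) - 3584) = -2547/((2279 + (1184 - 630))*(-1470) - 3584) = -2547/((2279 + 554)*(-1470) - 3584) = -2547/(2833*(-1470) - 3584) = -2547/(-4164510 - 3584) = -2547/(-4168094) = -2547*(-1/4168094) = 2547/4168094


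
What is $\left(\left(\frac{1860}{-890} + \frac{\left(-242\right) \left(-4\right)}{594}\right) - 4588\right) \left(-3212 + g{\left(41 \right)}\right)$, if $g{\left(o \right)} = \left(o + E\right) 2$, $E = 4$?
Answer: $\frac{34423390540}{2403} \approx 1.4325 \cdot 10^{7}$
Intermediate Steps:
$g{\left(o \right)} = 8 + 2 o$ ($g{\left(o \right)} = \left(o + 4\right) 2 = \left(4 + o\right) 2 = 8 + 2 o$)
$\left(\left(\frac{1860}{-890} + \frac{\left(-242\right) \left(-4\right)}{594}\right) - 4588\right) \left(-3212 + g{\left(41 \right)}\right) = \left(\left(\frac{1860}{-890} + \frac{\left(-242\right) \left(-4\right)}{594}\right) - 4588\right) \left(-3212 + \left(8 + 2 \cdot 41\right)\right) = \left(\left(1860 \left(- \frac{1}{890}\right) + 968 \cdot \frac{1}{594}\right) - 4588\right) \left(-3212 + \left(8 + 82\right)\right) = \left(\left(- \frac{186}{89} + \frac{44}{27}\right) - 4588\right) \left(-3212 + 90\right) = \left(- \frac{1106}{2403} - 4588\right) \left(-3122\right) = \left(- \frac{11026070}{2403}\right) \left(-3122\right) = \frac{34423390540}{2403}$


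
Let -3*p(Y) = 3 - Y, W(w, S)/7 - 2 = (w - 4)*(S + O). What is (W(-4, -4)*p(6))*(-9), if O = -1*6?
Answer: -5166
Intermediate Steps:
O = -6
W(w, S) = 14 + 7*(-6 + S)*(-4 + w) (W(w, S) = 14 + 7*((w - 4)*(S - 6)) = 14 + 7*((-4 + w)*(-6 + S)) = 14 + 7*((-6 + S)*(-4 + w)) = 14 + 7*(-6 + S)*(-4 + w))
p(Y) = -1 + Y/3 (p(Y) = -(3 - Y)/3 = -1 + Y/3)
(W(-4, -4)*p(6))*(-9) = ((182 - 42*(-4) - 28*(-4) + 7*(-4)*(-4))*(-1 + (1/3)*6))*(-9) = ((182 + 168 + 112 + 112)*(-1 + 2))*(-9) = (574*1)*(-9) = 574*(-9) = -5166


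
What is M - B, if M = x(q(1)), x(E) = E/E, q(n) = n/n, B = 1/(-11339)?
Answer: 11340/11339 ≈ 1.0001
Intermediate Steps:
B = -1/11339 ≈ -8.8191e-5
q(n) = 1
x(E) = 1
M = 1
M - B = 1 - 1*(-1/11339) = 1 + 1/11339 = 11340/11339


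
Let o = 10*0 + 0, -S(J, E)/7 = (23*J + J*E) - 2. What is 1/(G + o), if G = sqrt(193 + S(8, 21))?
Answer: -I*sqrt(2257)/2257 ≈ -0.021049*I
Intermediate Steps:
S(J, E) = 14 - 161*J - 7*E*J (S(J, E) = -7*((23*J + J*E) - 2) = -7*((23*J + E*J) - 2) = -7*(-2 + 23*J + E*J) = 14 - 161*J - 7*E*J)
o = 0 (o = 0 + 0 = 0)
G = I*sqrt(2257) (G = sqrt(193 + (14 - 161*8 - 7*21*8)) = sqrt(193 + (14 - 1288 - 1176)) = sqrt(193 - 2450) = sqrt(-2257) = I*sqrt(2257) ≈ 47.508*I)
1/(G + o) = 1/(I*sqrt(2257) + 0) = 1/(I*sqrt(2257)) = -I*sqrt(2257)/2257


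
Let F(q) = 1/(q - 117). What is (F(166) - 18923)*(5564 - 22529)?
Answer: 15730389090/49 ≈ 3.2103e+8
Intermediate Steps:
F(q) = 1/(-117 + q)
(F(166) - 18923)*(5564 - 22529) = (1/(-117 + 166) - 18923)*(5564 - 22529) = (1/49 - 18923)*(-16965) = -927226/49*(-16965) = 15730389090/49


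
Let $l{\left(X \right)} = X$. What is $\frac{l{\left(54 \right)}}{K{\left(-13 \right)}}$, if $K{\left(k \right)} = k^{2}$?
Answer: $\frac{54}{169} \approx 0.31953$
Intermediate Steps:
$\frac{l{\left(54 \right)}}{K{\left(-13 \right)}} = \frac{54}{\left(-13\right)^{2}} = \frac{54}{169}$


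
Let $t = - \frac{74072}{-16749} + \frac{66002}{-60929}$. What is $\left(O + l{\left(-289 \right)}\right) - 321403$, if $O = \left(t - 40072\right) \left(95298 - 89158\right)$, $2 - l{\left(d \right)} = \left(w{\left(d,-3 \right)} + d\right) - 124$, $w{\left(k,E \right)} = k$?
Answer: $- \frac{251392248805067959}{1020499821} \approx -2.4634 \cdot 10^{8}$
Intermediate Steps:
$t = \frac{3407665390}{1020499821}$ ($t = \left(-74072\right) \left(- \frac{1}{16749}\right) + 66002 \left(- \frac{1}{60929}\right) = \frac{74072}{16749} - \frac{66002}{60929} = \frac{3407665390}{1020499821} \approx 3.3392$)
$l{\left(d \right)} = 126 - 2 d$ ($l{\left(d \right)} = 2 - \left(\left(d + d\right) - 124\right) = 2 - \left(2 d - 124\right) = 2 - \left(-124 + 2 d\right) = 126 - 2 d$)
$O = - \frac{251064975532973080}{1020499821}$ ($O = \left(\frac{3407665390}{1020499821} - 40072\right) \left(95298 - 89158\right) = \left(- \frac{40890061161722}{1020499821}\right) 6140 = - \frac{251064975532973080}{1020499821} \approx -2.4602 \cdot 10^{8}$)
$\left(O + l{\left(-289 \right)}\right) - 321403 = \left(- \frac{251064975532973080}{1020499821} + \left(126 - -578\right)\right) - 321403 = \left(- \frac{251064975532973080}{1020499821} + \left(126 + 578\right)\right) - 321403 = \left(- \frac{251064975532973080}{1020499821} + 704\right) - 321403 = - \frac{251064257101099096}{1020499821} - 321403 = - \frac{251392248805067959}{1020499821}$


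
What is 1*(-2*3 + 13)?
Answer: 7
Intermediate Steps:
1*(-2*3 + 13) = 1*(-6 + 13) = 1*7 = 7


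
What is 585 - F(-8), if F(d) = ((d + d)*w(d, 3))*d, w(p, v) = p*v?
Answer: 3657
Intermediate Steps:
F(d) = 6*d³ (F(d) = ((d + d)*(d*3))*d = ((2*d)*(3*d))*d = (6*d²)*d = 6*d³)
585 - F(-8) = 585 - 6*(-8)³ = 585 - 6*(-512) = 585 - 1*(-3072) = 585 + 3072 = 3657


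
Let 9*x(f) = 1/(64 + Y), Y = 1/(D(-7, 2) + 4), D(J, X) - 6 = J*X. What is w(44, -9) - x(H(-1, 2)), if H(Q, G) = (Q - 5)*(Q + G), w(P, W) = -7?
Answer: -16069/2295 ≈ -7.0017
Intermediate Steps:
D(J, X) = 6 + J*X
Y = -¼ (Y = 1/((6 - 7*2) + 4) = 1/((6 - 14) + 4) = 1/(-8 + 4) = 1/(-4) = -¼ ≈ -0.25000)
H(Q, G) = (-5 + Q)*(G + Q)
x(f) = 4/2295 (x(f) = 1/(9*(64 - ¼)) = 1/(9*(255/4)) = (⅑)*(4/255) = 4/2295)
w(44, -9) - x(H(-1, 2)) = -7 - 1*4/2295 = -7 - 4/2295 = -16069/2295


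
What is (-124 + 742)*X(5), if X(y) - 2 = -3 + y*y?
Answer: 14832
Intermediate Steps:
X(y) = -1 + y² (X(y) = 2 + (-3 + y*y) = 2 + (-3 + y²) = -1 + y²)
(-124 + 742)*X(5) = (-124 + 742)*(-1 + 5²) = 618*(-1 + 25) = 618*24 = 14832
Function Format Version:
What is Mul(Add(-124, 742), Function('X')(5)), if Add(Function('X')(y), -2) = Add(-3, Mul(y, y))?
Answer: 14832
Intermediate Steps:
Function('X')(y) = Add(-1, Pow(y, 2)) (Function('X')(y) = Add(2, Add(-3, Mul(y, y))) = Add(2, Add(-3, Pow(y, 2))) = Add(-1, Pow(y, 2)))
Mul(Add(-124, 742), Function('X')(5)) = Mul(Add(-124, 742), Add(-1, Pow(5, 2))) = Mul(618, Add(-1, 25)) = Mul(618, 24) = 14832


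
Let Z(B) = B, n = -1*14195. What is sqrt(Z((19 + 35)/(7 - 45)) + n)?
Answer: 2*I*sqrt(1281227)/19 ≈ 119.15*I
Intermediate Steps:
n = -14195
sqrt(Z((19 + 35)/(7 - 45)) + n) = sqrt((19 + 35)/(7 - 45) - 14195) = sqrt(54/(-38) - 14195) = sqrt(54*(-1/38) - 14195) = sqrt(-27/19 - 14195) = sqrt(-269732/19) = 2*I*sqrt(1281227)/19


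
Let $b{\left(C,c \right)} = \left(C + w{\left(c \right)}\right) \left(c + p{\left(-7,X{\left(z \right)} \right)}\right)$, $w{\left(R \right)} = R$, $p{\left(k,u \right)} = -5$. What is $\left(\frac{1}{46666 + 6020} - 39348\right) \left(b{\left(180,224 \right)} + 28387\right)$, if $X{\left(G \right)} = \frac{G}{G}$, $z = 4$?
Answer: $- \frac{242267367903401}{52686} \approx -4.5983 \cdot 10^{9}$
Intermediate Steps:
$X{\left(G \right)} = 1$
$b{\left(C,c \right)} = \left(-5 + c\right) \left(C + c\right)$ ($b{\left(C,c \right)} = \left(C + c\right) \left(c - 5\right) = \left(C + c\right) \left(-5 + c\right) = \left(-5 + c\right) \left(C + c\right)$)
$\left(\frac{1}{46666 + 6020} - 39348\right) \left(b{\left(180,224 \right)} + 28387\right) = \left(\frac{1}{46666 + 6020} - 39348\right) \left(\left(224^{2} - 900 - 1120 + 180 \cdot 224\right) + 28387\right) = \left(\frac{1}{52686} - 39348\right) \left(\left(50176 - 900 - 1120 + 40320\right) + 28387\right) = \left(\frac{1}{52686} - 39348\right) \left(88476 + 28387\right) = \left(- \frac{2073088727}{52686}\right) 116863 = - \frac{242267367903401}{52686}$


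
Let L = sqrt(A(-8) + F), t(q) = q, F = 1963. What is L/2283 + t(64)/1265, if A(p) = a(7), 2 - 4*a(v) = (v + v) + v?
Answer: 64/1265 + sqrt(7833)/4566 ≈ 0.069976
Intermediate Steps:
a(v) = 1/2 - 3*v/4 (a(v) = 1/2 - ((v + v) + v)/4 = 1/2 - (2*v + v)/4 = 1/2 - 3*v/4)
A(p) = -19/4 (A(p) = 1/2 - 3/4*7 = 1/2 - 21/4 = -19/4)
L = sqrt(7833)/2 (L = sqrt(-19/4 + 1963) = sqrt(7833/4) = sqrt(7833)/2 ≈ 44.252)
L/2283 + t(64)/1265 = (sqrt(7833)/2)/2283 + 64/1265 = (sqrt(7833)/2)*(1/2283) + 64*(1/1265) = sqrt(7833)/4566 + 64/1265 = 64/1265 + sqrt(7833)/4566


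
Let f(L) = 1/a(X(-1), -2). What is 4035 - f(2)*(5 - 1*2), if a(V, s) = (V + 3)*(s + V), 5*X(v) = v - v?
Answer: 8071/2 ≈ 4035.5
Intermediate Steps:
X(v) = 0 (X(v) = (v - v)/5 = (⅕)*0 = 0)
a(V, s) = (3 + V)*(V + s)
f(L) = -⅙ (f(L) = 1/(0² + 3*0 + 3*(-2) + 0*(-2)) = 1/(0 + 0 - 6 + 0) = 1/(-6) = -⅙)
4035 - f(2)*(5 - 1*2) = 4035 - (-1)*(5 - 1*2)/6 = 4035 - (-1)*(5 - 2)/6 = 4035 - (-1)*3/6 = 4035 - 1*(-½) = 4035 + ½ = 8071/2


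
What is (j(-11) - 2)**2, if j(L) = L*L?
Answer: 14161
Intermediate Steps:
j(L) = L**2
(j(-11) - 2)**2 = ((-11)**2 - 2)**2 = (121 - 2)**2 = 119**2 = 14161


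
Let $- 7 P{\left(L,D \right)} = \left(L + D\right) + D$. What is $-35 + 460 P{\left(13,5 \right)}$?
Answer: $- \frac{10825}{7} \approx -1546.4$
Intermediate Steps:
$P{\left(L,D \right)} = - \frac{2 D}{7} - \frac{L}{7}$ ($P{\left(L,D \right)} = - \frac{\left(L + D\right) + D}{7} = - \frac{\left(D + L\right) + D}{7} = - \frac{L + 2 D}{7} = - \frac{2 D}{7} - \frac{L}{7}$)
$-35 + 460 P{\left(13,5 \right)} = -35 + 460 \left(\left(- \frac{2}{7}\right) 5 - \frac{13}{7}\right) = -35 + 460 \left(- \frac{10}{7} - \frac{13}{7}\right) = -35 + 460 \left(- \frac{23}{7}\right) = -35 - \frac{10580}{7} = - \frac{10825}{7}$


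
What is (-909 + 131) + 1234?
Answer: 456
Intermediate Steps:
(-909 + 131) + 1234 = -778 + 1234 = 456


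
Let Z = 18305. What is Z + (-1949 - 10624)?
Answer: 5732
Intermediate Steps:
Z + (-1949 - 10624) = 18305 + (-1949 - 10624) = 18305 - 12573 = 5732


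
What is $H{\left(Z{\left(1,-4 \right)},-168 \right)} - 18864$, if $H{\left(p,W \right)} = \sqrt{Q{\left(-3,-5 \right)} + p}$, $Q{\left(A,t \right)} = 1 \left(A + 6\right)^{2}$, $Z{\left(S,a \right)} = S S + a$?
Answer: $-18864 + \sqrt{6} \approx -18862.0$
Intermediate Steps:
$Z{\left(S,a \right)} = a + S^{2}$ ($Z{\left(S,a \right)} = S^{2} + a = a + S^{2}$)
$Q{\left(A,t \right)} = \left(6 + A\right)^{2}$ ($Q{\left(A,t \right)} = 1 \left(6 + A\right)^{2} = \left(6 + A\right)^{2}$)
$H{\left(p,W \right)} = \sqrt{9 + p}$ ($H{\left(p,W \right)} = \sqrt{\left(6 - 3\right)^{2} + p} = \sqrt{3^{2} + p} = \sqrt{9 + p}$)
$H{\left(Z{\left(1,-4 \right)},-168 \right)} - 18864 = \sqrt{9 - \left(4 - 1^{2}\right)} - 18864 = \sqrt{9 + \left(-4 + 1\right)} - 18864 = \sqrt{9 - 3} - 18864 = \sqrt{6} - 18864 = -18864 + \sqrt{6}$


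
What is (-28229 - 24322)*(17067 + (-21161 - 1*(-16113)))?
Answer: -631610469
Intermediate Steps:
(-28229 - 24322)*(17067 + (-21161 - 1*(-16113))) = -52551*(17067 + (-21161 + 16113)) = -52551*(17067 - 5048) = -52551*12019 = -631610469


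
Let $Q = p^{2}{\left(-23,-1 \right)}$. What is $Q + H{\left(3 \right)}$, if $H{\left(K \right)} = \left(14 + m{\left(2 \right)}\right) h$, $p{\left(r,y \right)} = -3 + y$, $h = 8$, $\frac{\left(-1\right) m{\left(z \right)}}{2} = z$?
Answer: $96$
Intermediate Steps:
$m{\left(z \right)} = - 2 z$
$H{\left(K \right)} = 80$ ($H{\left(K \right)} = \left(14 - 4\right) 8 = 10 \cdot 8 = 80$)
$Q = 16$ ($Q = \left(-3 - 1\right)^{2} = \left(-4\right)^{2} = 16$)
$Q + H{\left(3 \right)} = 16 + 80 = 96$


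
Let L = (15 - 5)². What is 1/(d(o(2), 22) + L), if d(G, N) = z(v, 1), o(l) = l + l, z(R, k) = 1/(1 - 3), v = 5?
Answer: 2/199 ≈ 0.010050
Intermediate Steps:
z(R, k) = -½ (z(R, k) = 1/(-2) = -½)
o(l) = 2*l
d(G, N) = -½
L = 100 (L = 10² = 100)
1/(d(o(2), 22) + L) = 1/(-½ + 100) = 1/(199/2) = 2/199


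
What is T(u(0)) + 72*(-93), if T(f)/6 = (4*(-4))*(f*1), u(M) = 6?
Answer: -7272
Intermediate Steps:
T(f) = -96*f (T(f) = 6*((4*(-4))*(f*1)) = 6*(-16*f) = -96*f)
T(u(0)) + 72*(-93) = -96*6 + 72*(-93) = -576 - 6696 = -7272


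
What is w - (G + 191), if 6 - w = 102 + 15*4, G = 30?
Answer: -377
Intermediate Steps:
w = -156 (w = 6 - (102 + 15*4) = 6 - (102 + 60) = 6 - 1*162 = 6 - 162 = -156)
w - (G + 191) = -156 - (30 + 191) = -156 - 1*221 = -156 - 221 = -377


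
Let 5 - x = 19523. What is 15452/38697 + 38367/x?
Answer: -394365221/251762682 ≈ -1.5664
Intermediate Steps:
x = -19518 (x = 5 - 1*19523 = 5 - 19523 = -19518)
15452/38697 + 38367/x = 15452/38697 + 38367/(-19518) = 15452*(1/38697) + 38367*(-1/19518) = 15452/38697 - 12789/6506 = -394365221/251762682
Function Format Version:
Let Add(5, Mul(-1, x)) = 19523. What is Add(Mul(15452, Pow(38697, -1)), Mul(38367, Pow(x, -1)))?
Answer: Rational(-394365221, 251762682) ≈ -1.5664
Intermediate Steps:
x = -19518 (x = Add(5, Mul(-1, 19523)) = Add(5, -19523) = -19518)
Add(Mul(15452, Pow(38697, -1)), Mul(38367, Pow(x, -1))) = Add(Mul(15452, Pow(38697, -1)), Mul(38367, Pow(-19518, -1))) = Add(Mul(15452, Rational(1, 38697)), Mul(38367, Rational(-1, 19518))) = Add(Rational(15452, 38697), Rational(-12789, 6506)) = Rational(-394365221, 251762682)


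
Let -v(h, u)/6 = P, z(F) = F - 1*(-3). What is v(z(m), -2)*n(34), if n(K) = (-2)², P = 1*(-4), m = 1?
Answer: 96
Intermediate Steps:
z(F) = 3 + F (z(F) = F + 3 = 3 + F)
P = -4
v(h, u) = 24 (v(h, u) = -6*(-4) = 24)
n(K) = 4
v(z(m), -2)*n(34) = 24*4 = 96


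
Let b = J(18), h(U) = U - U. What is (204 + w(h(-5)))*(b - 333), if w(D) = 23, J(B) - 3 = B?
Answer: -70824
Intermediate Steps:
h(U) = 0
J(B) = 3 + B
b = 21 (b = 3 + 18 = 21)
(204 + w(h(-5)))*(b - 333) = (204 + 23)*(21 - 333) = 227*(-312) = -70824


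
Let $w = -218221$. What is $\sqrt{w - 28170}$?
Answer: $i \sqrt{246391} \approx 496.38 i$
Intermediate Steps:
$\sqrt{w - 28170} = \sqrt{-218221 - 28170} = \sqrt{-246391} = i \sqrt{246391}$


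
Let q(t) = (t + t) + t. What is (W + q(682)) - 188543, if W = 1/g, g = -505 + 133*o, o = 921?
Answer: -22750396035/121988 ≈ -1.8650e+5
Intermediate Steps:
g = 121988 (g = -505 + 133*921 = -505 + 122493 = 121988)
q(t) = 3*t (q(t) = 2*t + t = 3*t)
W = 1/121988 ≈ 8.1975e-6
(W + q(682)) - 188543 = (1/121988 + 3*682) - 188543 = (1/121988 + 2046) - 188543 = 249587449/121988 - 188543 = -22750396035/121988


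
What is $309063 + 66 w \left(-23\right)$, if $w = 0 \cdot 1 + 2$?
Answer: $306027$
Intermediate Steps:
$w = 2$ ($w = 0 + 2 = 2$)
$309063 + 66 w \left(-23\right) = 309063 + 66 \cdot 2 \left(-23\right) = 309063 + 132 \left(-23\right) = 309063 - 3036 = 306027$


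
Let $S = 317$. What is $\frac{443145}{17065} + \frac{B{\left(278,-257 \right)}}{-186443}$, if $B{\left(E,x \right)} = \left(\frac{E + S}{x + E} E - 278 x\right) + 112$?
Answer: $\frac{48759438389}{1908989877} \approx 25.542$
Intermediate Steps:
$B{\left(E,x \right)} = 112 - 278 x + \frac{E \left(317 + E\right)}{E + x}$ ($B{\left(E,x \right)} = \left(\frac{E + 317}{x + E} E - 278 x\right) + 112 = \left(\frac{317 + E}{E + x} E - 278 x\right) + 112 = \left(\frac{E \left(317 + E\right)}{E + x} - 278 x\right) + 112 = \left(- 278 x + \frac{E \left(317 + E\right)}{E + x}\right) + 112 = 112 - 278 x + \frac{E \left(317 + E\right)}{E + x}$)
$\frac{443145}{17065} + \frac{B{\left(278,-257 \right)}}{-186443} = \frac{443145}{17065} + \frac{\frac{1}{278 - 257} \left(278^{2} - 278 \left(-257\right)^{2} + 112 \left(-257\right) + 429 \cdot 278 - 77284 \left(-257\right)\right)}{-186443} = 443145 \cdot \frac{1}{17065} + \frac{77284 - 18361622 - 28784 + 119262 + 19861988}{21} \left(- \frac{1}{186443}\right) = \frac{88629}{3413} + \frac{77284 - 18361622 - 28784 + 119262 + 19861988}{21} \left(- \frac{1}{186443}\right) = \frac{88629}{3413} + \frac{1}{21} \cdot 1668128 \left(- \frac{1}{186443}\right) = \frac{88629}{3413} + \frac{238304}{3} \left(- \frac{1}{186443}\right) = \frac{88629}{3413} - \frac{238304}{559329} = \frac{48759438389}{1908989877}$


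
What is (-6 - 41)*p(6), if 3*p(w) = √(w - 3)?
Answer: -47*√3/3 ≈ -27.135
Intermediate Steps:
p(w) = √(-3 + w)/3 (p(w) = √(w - 3)/3 = √(-3 + w)/3)
(-6 - 41)*p(6) = (-6 - 41)*(√(-3 + 6)/3) = -47*√3/3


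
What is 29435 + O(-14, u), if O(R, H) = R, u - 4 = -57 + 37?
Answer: 29421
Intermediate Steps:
u = -16 (u = 4 + (-57 + 37) = 4 - 20 = -16)
29435 + O(-14, u) = 29435 - 14 = 29421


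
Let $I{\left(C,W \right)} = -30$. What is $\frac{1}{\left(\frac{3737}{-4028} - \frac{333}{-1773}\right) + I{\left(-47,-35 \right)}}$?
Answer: $- \frac{793516}{24392633} \approx -0.032531$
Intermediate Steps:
$\frac{1}{\left(\frac{3737}{-4028} - \frac{333}{-1773}\right) + I{\left(-47,-35 \right)}} = \frac{1}{\left(\frac{3737}{-4028} - \frac{333}{-1773}\right) - 30} = \frac{1}{\left(3737 \left(- \frac{1}{4028}\right) - - \frac{37}{197}\right) - 30} = \frac{1}{\left(- \frac{3737}{4028} + \frac{37}{197}\right) - 30} = \frac{1}{- \frac{587153}{793516} - 30} = \frac{1}{- \frac{24392633}{793516}} = - \frac{793516}{24392633}$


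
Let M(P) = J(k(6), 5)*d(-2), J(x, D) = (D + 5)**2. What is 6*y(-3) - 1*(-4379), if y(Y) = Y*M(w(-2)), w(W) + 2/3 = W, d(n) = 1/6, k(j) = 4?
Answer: 4079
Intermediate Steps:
d(n) = 1/6
w(W) = -2/3 + W
J(x, D) = (5 + D)**2
M(P) = 50/3 (M(P) = (5 + 5)**2*(1/6) = 10**2*(1/6) = 100*(1/6) = 50/3)
y(Y) = 50*Y/3 (y(Y) = Y*(50/3) = 50*Y/3)
6*y(-3) - 1*(-4379) = 6*((50/3)*(-3)) - 1*(-4379) = 6*(-50) + 4379 = -300 + 4379 = 4079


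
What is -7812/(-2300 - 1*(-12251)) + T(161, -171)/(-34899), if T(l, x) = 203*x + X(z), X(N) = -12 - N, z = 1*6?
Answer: 261567/1244731 ≈ 0.21014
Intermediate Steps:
z = 6
T(l, x) = -18 + 203*x (T(l, x) = 203*x + (-12 - 1*6) = 203*x + (-12 - 6) = 203*x - 18 = -18 + 203*x)
-7812/(-2300 - 1*(-12251)) + T(161, -171)/(-34899) = -7812/(-2300 - 1*(-12251)) + (-18 + 203*(-171))/(-34899) = -7812/(-2300 + 12251) + (-18 - 34713)*(-1/34899) = -7812/9951 - 34731*(-1/34899) = -7812*1/9951 + 11577/11633 = -84/107 + 11577/11633 = 261567/1244731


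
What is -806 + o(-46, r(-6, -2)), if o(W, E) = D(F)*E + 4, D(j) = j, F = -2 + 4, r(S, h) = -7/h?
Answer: -795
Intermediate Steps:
F = 2
o(W, E) = 4 + 2*E (o(W, E) = 2*E + 4 = 4 + 2*E)
-806 + o(-46, r(-6, -2)) = -806 + (4 + 2*(-7/(-2))) = -806 + (4 + 2*(-7*(-½))) = -806 + (4 + 2*(7/2)) = -806 + (4 + 7) = -806 + 11 = -795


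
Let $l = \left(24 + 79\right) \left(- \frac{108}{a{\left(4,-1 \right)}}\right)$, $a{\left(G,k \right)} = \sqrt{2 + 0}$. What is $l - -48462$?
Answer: $48462 - 5562 \sqrt{2} \approx 40596.0$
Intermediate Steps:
$a{\left(G,k \right)} = \sqrt{2}$
$l = - 5562 \sqrt{2}$ ($l = \left(24 + 79\right) \left(- \frac{108}{\sqrt{2}}\right) = 103 \left(- 108 \frac{\sqrt{2}}{2}\right) = 103 \left(- 54 \sqrt{2}\right) = - 5562 \sqrt{2} \approx -7865.9$)
$l - -48462 = - 5562 \sqrt{2} - -48462 = - 5562 \sqrt{2} + 48462 = 48462 - 5562 \sqrt{2}$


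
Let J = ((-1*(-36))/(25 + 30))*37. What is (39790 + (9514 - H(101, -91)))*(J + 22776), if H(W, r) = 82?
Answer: 61724978664/55 ≈ 1.1223e+9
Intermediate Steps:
J = 1332/55 (J = (36/55)*37 = 1332/55 ≈ 24.218)
(39790 + (9514 - H(101, -91)))*(J + 22776) = (39790 + (9514 - 1*82))*(1332/55 + 22776) = (39790 + (9514 - 82))*(1254012/55) = (39790 + 9432)*(1254012/55) = 49222*(1254012/55) = 61724978664/55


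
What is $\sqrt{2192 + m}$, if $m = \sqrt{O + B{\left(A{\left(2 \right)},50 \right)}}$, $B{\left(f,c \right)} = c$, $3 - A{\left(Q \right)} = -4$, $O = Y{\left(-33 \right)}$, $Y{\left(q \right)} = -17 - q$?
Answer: $\sqrt{2192 + \sqrt{66}} \approx 46.905$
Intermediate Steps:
$O = 16$ ($O = -17 - -33 = -17 + 33 = 16$)
$A{\left(Q \right)} = 7$ ($A{\left(Q \right)} = 3 - -4 = 3 + 4 = 7$)
$m = \sqrt{66}$ ($m = \sqrt{16 + 50} = \sqrt{66} \approx 8.124$)
$\sqrt{2192 + m} = \sqrt{2192 + \sqrt{66}}$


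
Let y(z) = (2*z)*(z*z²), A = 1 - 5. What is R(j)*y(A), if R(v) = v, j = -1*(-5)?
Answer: 2560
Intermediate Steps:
A = -4
j = 5
y(z) = 2*z⁴ (y(z) = (2*z)*z³ = 2*z⁴)
R(j)*y(A) = 5*(2*(-4)⁴) = 5*(2*256) = 5*512 = 2560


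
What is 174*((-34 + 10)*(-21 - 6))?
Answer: 112752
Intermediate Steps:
174*((-34 + 10)*(-21 - 6)) = 174*(-24*(-27)) = 174*648 = 112752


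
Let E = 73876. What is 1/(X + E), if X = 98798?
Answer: 1/172674 ≈ 5.7913e-6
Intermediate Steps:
1/(X + E) = 1/(98798 + 73876) = 1/172674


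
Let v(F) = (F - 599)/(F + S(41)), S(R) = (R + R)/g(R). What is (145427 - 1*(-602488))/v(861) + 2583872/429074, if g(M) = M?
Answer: 138473383513597/56208694 ≈ 2.4636e+6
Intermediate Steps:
S(R) = 2 (S(R) = (R + R)/R = (2*R)/R = 2)
v(F) = (-599 + F)/(2 + F) (v(F) = (F - 599)/(F + 2) = (-599 + F)/(2 + F))
(145427 - 1*(-602488))/v(861) + 2583872/429074 = (145427 - 1*(-602488))/(((-599 + 861)/(2 + 861))) + 2583872/429074 = (145427 + 602488)/((262/863)) + 2583872*(1/429074) = 747915/(((1/863)*262)) + 1291936/214537 = 747915/(262/863) + 1291936/214537 = 747915*(863/262) + 1291936/214537 = 645450645/262 + 1291936/214537 = 138473383513597/56208694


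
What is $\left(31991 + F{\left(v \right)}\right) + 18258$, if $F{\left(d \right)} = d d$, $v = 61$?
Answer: $53970$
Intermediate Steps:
$F{\left(d \right)} = d^{2}$
$\left(31991 + F{\left(v \right)}\right) + 18258 = \left(31991 + 61^{2}\right) + 18258 = \left(31991 + 3721\right) + 18258 = 35712 + 18258 = 53970$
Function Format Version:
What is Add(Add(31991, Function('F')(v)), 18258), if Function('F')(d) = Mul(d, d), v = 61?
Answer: 53970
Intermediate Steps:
Function('F')(d) = Pow(d, 2)
Add(Add(31991, Function('F')(v)), 18258) = Add(Add(31991, Pow(61, 2)), 18258) = Add(Add(31991, 3721), 18258) = Add(35712, 18258) = 53970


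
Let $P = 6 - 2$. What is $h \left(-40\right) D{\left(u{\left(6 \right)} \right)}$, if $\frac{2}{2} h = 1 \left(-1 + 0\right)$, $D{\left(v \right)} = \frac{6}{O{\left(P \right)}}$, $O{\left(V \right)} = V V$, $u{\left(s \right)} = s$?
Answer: $15$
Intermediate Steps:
$P = 4$
$O{\left(V \right)} = V^{2}$
$D{\left(v \right)} = \frac{3}{8}$ ($D{\left(v \right)} = \frac{6}{4^{2}} = \frac{6}{16} = 6 \cdot \frac{1}{16} = \frac{3}{8}$)
$h = -1$ ($h = 1 \left(-1 + 0\right) = 1 \left(-1\right) = -1$)
$h \left(-40\right) D{\left(u{\left(6 \right)} \right)} = \left(-1\right) \left(-40\right) \frac{3}{8} = 40 \cdot \frac{3}{8} = 15$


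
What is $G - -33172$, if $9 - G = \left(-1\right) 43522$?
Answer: $76703$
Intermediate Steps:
$G = 43531$ ($G = 9 - \left(-1\right) 43522 = 9 - -43522 = 9 + 43522 = 43531$)
$G - -33172 = 43531 - -33172 = 43531 + 33172 = 76703$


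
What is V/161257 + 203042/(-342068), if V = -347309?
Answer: -75772619403/27580429738 ≈ -2.7473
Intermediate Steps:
V/161257 + 203042/(-342068) = -347309/161257 + 203042/(-342068) = -347309*1/161257 + 203042*(-1/342068) = -347309/161257 - 101521/171034 = -75772619403/27580429738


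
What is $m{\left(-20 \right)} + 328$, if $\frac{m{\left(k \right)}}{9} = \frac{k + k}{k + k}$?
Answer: $337$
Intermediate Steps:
$m{\left(k \right)} = 9$ ($m{\left(k \right)} = 9 \frac{k + k}{k + k} = 9 \frac{2 k}{2 k} = 9 \cdot 2 k \frac{1}{2 k} = 9 \cdot 1 = 9$)
$m{\left(-20 \right)} + 328 = 9 + 328 = 337$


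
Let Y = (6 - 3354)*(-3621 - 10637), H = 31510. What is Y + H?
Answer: 47767294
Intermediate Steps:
Y = 47735784 (Y = -3348*(-14258) = 47735784)
Y + H = 47735784 + 31510 = 47767294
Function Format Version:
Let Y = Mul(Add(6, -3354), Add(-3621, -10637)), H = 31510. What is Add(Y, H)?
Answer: 47767294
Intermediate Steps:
Y = 47735784 (Y = Mul(-3348, -14258) = 47735784)
Add(Y, H) = Add(47735784, 31510) = 47767294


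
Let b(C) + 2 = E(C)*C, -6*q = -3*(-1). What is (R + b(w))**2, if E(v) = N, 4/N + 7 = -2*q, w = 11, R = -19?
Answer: 7225/9 ≈ 802.78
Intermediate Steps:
q = -1/2 (q = -(-1)*(-1)/2 = -1/6*3 = -1/2 ≈ -0.50000)
N = -2/3 (N = 4/(-7 - 2*(-1/2)) = 4/(-7 + 1) = 4/(-6) = 4*(-1/6) = -2/3 ≈ -0.66667)
E(v) = -2/3
b(C) = -2 - 2*C/3
(R + b(w))**2 = (-19 + (-2 - 2/3*11))**2 = (-19 + (-2 - 22/3))**2 = (-19 - 28/3)**2 = (-85/3)**2 = 7225/9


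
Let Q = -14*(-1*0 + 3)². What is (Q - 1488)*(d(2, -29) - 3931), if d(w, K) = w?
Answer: 6341406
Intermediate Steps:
Q = -126 (Q = -14*(0 + 3)² = -14*3² = -14*9 = -126)
(Q - 1488)*(d(2, -29) - 3931) = (-126 - 1488)*(2 - 3931) = -1614*(-3929) = 6341406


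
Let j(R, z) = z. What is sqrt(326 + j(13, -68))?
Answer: sqrt(258) ≈ 16.062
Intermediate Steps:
sqrt(326 + j(13, -68)) = sqrt(326 - 68) = sqrt(258)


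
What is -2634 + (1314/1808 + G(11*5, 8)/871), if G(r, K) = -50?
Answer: -2073442409/787384 ≈ -2633.3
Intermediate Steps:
-2634 + (1314/1808 + G(11*5, 8)/871) = -2634 + (1314/1808 - 50/871) = -2634 + (1314*(1/1808) - 50*1/871) = -2634 + (657/904 - 50/871) = -2634 + 527047/787384 = -2073442409/787384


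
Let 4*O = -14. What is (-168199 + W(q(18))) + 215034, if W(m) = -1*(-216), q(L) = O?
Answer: 47051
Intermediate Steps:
O = -7/2 (O = (¼)*(-14) = -7/2 ≈ -3.5000)
q(L) = -7/2
W(m) = 216
(-168199 + W(q(18))) + 215034 = (-168199 + 216) + 215034 = -167983 + 215034 = 47051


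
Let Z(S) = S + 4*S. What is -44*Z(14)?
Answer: -3080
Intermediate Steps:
Z(S) = 5*S
-44*Z(14) = -44*5*14 = -44*70 = -1*3080 = -3080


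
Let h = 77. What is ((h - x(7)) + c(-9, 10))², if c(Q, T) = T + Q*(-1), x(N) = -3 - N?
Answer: 11236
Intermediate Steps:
c(Q, T) = T - Q
((h - x(7)) + c(-9, 10))² = ((77 - (-3 - 1*7)) + (10 - 1*(-9)))² = ((77 - (-3 - 7)) + (10 + 9))² = ((77 - 1*(-10)) + 19)² = ((77 + 10) + 19)² = (87 + 19)² = 106² = 11236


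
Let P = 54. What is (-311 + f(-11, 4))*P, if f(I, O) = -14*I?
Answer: -8478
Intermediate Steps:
(-311 + f(-11, 4))*P = (-311 - 14*(-11))*54 = (-311 + 154)*54 = -157*54 = -8478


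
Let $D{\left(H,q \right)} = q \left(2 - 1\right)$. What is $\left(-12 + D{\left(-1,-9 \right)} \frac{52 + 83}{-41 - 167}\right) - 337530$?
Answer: $- \frac{70207521}{208} \approx -3.3754 \cdot 10^{5}$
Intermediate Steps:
$D{\left(H,q \right)} = q$ ($D{\left(H,q \right)} = q 1 = q$)
$\left(-12 + D{\left(-1,-9 \right)} \frac{52 + 83}{-41 - 167}\right) - 337530 = \left(-12 - 9 \frac{52 + 83}{-41 - 167}\right) - 337530 = \left(-12 - 9 \frac{135}{-208}\right) - 337530 = \left(-12 - 9 \cdot 135 \left(- \frac{1}{208}\right)\right) - 337530 = \left(-12 - - \frac{1215}{208}\right) - 337530 = \left(-12 + \frac{1215}{208}\right) - 337530 = - \frac{1281}{208} - 337530 = - \frac{70207521}{208}$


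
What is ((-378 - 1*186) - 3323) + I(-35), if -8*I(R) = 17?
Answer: -31113/8 ≈ -3889.1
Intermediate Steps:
I(R) = -17/8 (I(R) = -1/8*17 = -17/8)
((-378 - 1*186) - 3323) + I(-35) = ((-378 - 1*186) - 3323) - 17/8 = ((-378 - 186) - 3323) - 17/8 = (-564 - 3323) - 17/8 = -3887 - 17/8 = -31113/8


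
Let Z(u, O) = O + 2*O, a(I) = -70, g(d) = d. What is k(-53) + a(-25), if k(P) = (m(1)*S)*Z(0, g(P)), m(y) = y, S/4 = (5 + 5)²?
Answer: -63670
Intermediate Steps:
S = 400 (S = 4*(5 + 5)² = 4*10² = 4*100 = 400)
Z(u, O) = 3*O
k(P) = 1200*P (k(P) = (1*400)*(3*P) = 400*(3*P) = 1200*P)
k(-53) + a(-25) = 1200*(-53) - 70 = -63600 - 70 = -63670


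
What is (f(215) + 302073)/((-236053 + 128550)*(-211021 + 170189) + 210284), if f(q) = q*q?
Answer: 174149/2194886390 ≈ 7.9343e-5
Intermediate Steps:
f(q) = q²
(f(215) + 302073)/((-236053 + 128550)*(-211021 + 170189) + 210284) = (215² + 302073)/((-236053 + 128550)*(-211021 + 170189) + 210284) = (46225 + 302073)/(-107503*(-40832) + 210284) = 348298/(4389562496 + 210284) = 348298/4389772780 = 348298*(1/4389772780) = 174149/2194886390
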